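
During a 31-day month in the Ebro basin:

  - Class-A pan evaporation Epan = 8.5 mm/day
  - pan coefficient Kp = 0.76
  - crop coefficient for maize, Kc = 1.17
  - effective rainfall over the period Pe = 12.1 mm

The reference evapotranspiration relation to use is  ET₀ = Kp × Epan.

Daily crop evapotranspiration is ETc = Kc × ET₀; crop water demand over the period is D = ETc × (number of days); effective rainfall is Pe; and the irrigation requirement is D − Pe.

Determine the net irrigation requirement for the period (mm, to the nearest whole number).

ET₀ = 0.76 × 8.5 = 6.4600 mm/d
ETc = Kc × ET₀ = 1.17 × 6.4600 = 7.5582 mm/d
Crop demand D = ETc × 31 d = 7.5582 × 31 = 234.304 mm
D − Pe = 234.304 − 12.1 = 222.204 mm

222 mm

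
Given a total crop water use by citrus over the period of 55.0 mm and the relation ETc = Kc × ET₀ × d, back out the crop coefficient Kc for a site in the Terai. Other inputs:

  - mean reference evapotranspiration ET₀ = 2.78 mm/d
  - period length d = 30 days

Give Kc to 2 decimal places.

ETc = Kc × ET₀ × d  ⇒  Kc = ETc / (ET₀ × d)
Kc = 55.0 / (2.78 × 30) = 55.0 / 83.40 = 0.6595

0.66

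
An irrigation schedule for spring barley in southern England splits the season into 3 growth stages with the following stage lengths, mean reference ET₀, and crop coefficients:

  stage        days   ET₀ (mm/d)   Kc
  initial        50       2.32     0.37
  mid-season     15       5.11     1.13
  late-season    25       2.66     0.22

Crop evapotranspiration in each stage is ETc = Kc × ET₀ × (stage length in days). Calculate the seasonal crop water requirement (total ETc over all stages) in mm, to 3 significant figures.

144 mm

initial: 0.37 × 2.32 × 50 = 42.92 mm
mid-season: 1.13 × 5.11 × 15 = 86.61 mm
late-season: 0.22 × 2.66 × 25 = 14.63 mm
Seasonal total = 144.16 mm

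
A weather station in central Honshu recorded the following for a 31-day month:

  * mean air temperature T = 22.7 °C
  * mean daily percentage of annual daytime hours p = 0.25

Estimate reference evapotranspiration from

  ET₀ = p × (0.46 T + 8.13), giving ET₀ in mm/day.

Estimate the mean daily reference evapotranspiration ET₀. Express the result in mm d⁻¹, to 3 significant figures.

ET₀ = 0.25 × (0.46 × 22.7 + 8.13) = 0.25 × 18.572 = 4.6430 mm/d

4.64 mm d⁻¹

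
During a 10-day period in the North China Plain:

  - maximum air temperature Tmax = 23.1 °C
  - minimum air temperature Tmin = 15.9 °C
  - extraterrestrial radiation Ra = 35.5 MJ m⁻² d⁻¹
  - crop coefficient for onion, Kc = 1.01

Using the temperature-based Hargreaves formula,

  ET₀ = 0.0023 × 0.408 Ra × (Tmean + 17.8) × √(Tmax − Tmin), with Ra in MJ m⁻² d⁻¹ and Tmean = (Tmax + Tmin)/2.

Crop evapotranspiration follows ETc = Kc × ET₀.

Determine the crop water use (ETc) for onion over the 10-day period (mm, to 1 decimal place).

Tmean = (23.1 + 15.9)/2 = 19.50 °C
0.408 Ra = 0.408 × 35.5 = 14.4840 mm/d equivalent
ET₀ = 0.0023 × 14.4840 × (19.50 + 17.8) × √7.2 = 0.0023 × 14.4840 × 37.30 × 2.6833 = 3.3342 mm/d
ETc = Kc × ET₀ = 1.01 × 3.3342 = 3.3675 mm/d
Over 10 days: 3.3675 × 10 = 33.675 mm

33.7 mm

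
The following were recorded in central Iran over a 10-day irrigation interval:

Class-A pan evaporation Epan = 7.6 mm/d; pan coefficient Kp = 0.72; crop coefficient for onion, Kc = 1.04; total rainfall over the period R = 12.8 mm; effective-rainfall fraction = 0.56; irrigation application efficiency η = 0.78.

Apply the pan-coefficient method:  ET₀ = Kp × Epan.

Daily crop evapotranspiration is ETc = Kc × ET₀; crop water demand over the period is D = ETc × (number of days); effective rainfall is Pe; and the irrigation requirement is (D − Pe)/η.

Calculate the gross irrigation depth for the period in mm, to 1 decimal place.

ET₀ = 0.72 × 7.6 = 5.4720 mm/d
ETc = Kc × ET₀ = 1.04 × 5.4720 = 5.6909 mm/d
Crop demand D = ETc × 10 d = 5.6909 × 10 = 56.909 mm
Pe = 0.56 × 12.8 = 7.168 mm
D − Pe = 56.909 − 7.168 = 49.741 mm
Gross irrigation = 49.741 / 0.78 = 63.771 mm

63.8 mm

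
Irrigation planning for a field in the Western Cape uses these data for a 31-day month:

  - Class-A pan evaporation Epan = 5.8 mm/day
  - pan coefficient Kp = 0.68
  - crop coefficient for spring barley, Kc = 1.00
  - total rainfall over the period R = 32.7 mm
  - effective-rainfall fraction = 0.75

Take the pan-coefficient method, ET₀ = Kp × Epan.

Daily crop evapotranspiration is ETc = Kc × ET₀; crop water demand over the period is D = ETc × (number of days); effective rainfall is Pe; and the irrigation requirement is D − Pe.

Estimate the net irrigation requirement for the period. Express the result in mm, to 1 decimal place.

97.7 mm

ET₀ = 0.68 × 5.8 = 3.9440 mm/d
ETc = Kc × ET₀ = 1.00 × 3.9440 = 3.9440 mm/d
Crop demand D = ETc × 31 d = 3.9440 × 31 = 122.264 mm
Pe = 0.75 × 32.7 = 24.525 mm
D − Pe = 122.264 − 24.525 = 97.739 mm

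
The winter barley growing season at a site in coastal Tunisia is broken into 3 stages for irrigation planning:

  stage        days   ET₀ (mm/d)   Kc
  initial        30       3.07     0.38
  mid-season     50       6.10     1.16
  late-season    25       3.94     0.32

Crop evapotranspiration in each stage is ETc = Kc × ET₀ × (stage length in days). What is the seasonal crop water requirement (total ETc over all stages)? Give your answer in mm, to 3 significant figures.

initial: 0.38 × 3.07 × 30 = 35.00 mm
mid-season: 1.16 × 6.10 × 50 = 353.80 mm
late-season: 0.32 × 3.94 × 25 = 31.52 mm
Seasonal total = 420.32 mm

420 mm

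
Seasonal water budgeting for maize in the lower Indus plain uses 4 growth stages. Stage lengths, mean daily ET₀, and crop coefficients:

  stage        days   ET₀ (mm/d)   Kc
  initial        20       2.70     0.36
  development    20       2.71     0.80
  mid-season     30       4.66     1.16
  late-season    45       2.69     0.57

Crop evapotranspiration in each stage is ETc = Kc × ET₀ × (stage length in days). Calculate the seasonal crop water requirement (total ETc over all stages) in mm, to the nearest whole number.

294 mm

initial: 0.36 × 2.70 × 20 = 19.44 mm
development: 0.80 × 2.71 × 20 = 43.36 mm
mid-season: 1.16 × 4.66 × 30 = 162.17 mm
late-season: 0.57 × 2.69 × 45 = 69.00 mm
Seasonal total = 293.97 mm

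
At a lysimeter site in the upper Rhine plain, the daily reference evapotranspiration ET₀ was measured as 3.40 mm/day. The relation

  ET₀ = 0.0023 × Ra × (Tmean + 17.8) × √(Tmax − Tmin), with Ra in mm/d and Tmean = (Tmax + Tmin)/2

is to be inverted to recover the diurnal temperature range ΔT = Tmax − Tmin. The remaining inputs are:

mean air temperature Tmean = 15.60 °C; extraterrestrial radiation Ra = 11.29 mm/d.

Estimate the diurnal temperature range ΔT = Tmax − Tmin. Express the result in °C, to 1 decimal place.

√ΔT = ET₀ / [0.0023 × Ra × (Tmean+17.8)] = 3.40 / (0.0023 × 11.29 × 33.40) = 3.9202
ΔT = 3.9202² = 15.368 °C

15.4 °C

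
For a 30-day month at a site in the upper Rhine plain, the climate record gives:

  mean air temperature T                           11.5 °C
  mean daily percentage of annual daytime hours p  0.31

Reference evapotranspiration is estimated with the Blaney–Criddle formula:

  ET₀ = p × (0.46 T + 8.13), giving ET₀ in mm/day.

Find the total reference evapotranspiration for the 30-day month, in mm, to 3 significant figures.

125 mm

ET₀ = 0.31 × (0.46 × 11.5 + 8.13) = 0.31 × 13.420 = 4.1602 mm/d
Monthly total = 4.1602 × 30 = 124.806 mm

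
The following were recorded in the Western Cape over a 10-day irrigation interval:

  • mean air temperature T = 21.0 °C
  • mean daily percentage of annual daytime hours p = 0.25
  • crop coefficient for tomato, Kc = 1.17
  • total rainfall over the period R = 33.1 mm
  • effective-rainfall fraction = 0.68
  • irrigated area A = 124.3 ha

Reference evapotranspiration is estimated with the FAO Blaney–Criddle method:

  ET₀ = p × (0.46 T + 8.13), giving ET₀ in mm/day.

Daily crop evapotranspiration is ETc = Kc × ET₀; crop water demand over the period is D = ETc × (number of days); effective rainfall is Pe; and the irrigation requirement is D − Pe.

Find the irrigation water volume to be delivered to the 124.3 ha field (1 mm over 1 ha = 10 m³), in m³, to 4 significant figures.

ET₀ = 0.25 × (0.46 × 21.0 + 8.13) = 0.25 × 17.790 = 4.4475 mm/d
ETc = Kc × ET₀ = 1.17 × 4.4475 = 5.2036 mm/d
Crop demand D = ETc × 10 d = 5.2036 × 10 = 52.036 mm
Pe = 0.68 × 33.1 = 22.508 mm
D − Pe = 52.036 − 22.508 = 29.528 mm
Volume = 29.528 mm × 124.3 ha × 10 = 36703.3 m³

36700 m³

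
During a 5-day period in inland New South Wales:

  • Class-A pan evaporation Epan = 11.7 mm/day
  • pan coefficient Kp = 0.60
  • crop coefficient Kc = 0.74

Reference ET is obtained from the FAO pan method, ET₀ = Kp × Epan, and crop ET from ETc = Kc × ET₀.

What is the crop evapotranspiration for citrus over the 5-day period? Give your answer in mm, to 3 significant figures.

26.0 mm

ET₀ = 0.60 × 11.7 = 7.0200 mm/d
ETc = Kc × ET₀ = 0.74 × 7.0200 = 5.1948 mm/d
Over 5 days: 5.1948 × 5 = 25.974 mm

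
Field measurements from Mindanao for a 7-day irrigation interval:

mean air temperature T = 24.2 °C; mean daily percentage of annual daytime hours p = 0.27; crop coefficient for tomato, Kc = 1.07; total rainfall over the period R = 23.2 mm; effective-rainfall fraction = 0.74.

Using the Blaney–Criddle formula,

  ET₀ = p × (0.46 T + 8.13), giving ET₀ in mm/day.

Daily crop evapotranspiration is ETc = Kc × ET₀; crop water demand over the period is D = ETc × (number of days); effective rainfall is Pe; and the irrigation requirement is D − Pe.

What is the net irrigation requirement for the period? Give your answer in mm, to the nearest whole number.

ET₀ = 0.27 × (0.46 × 24.2 + 8.13) = 0.27 × 19.262 = 5.2007 mm/d
ETc = Kc × ET₀ = 1.07 × 5.2007 = 5.5647 mm/d
Crop demand D = ETc × 7 d = 5.5647 × 7 = 38.953 mm
Pe = 0.74 × 23.2 = 17.168 mm
D − Pe = 38.953 − 17.168 = 21.785 mm

22 mm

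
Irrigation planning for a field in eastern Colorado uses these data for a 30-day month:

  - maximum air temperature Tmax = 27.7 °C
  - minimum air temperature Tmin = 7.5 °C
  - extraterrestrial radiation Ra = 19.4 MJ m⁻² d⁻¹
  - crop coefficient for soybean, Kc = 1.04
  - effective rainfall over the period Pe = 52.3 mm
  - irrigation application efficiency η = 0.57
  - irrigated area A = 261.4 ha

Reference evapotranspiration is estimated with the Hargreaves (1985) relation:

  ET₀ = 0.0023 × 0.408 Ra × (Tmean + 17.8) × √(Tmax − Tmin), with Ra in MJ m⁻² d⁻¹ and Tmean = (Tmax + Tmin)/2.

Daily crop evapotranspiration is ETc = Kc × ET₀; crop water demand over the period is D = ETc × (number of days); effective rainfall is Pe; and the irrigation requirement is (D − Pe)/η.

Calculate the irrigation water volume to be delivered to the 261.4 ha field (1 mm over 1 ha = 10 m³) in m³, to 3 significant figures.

175000 m³

Tmean = (27.7 + 7.5)/2 = 17.60 °C
0.408 Ra = 0.408 × 19.4 = 7.9152 mm/d equivalent
ET₀ = 0.0023 × 7.9152 × (17.60 + 17.8) × √20.2 = 0.0023 × 7.9152 × 35.40 × 4.4944 = 2.8964 mm/d
ETc = Kc × ET₀ = 1.04 × 2.8964 = 3.0123 mm/d
Crop demand D = ETc × 30 d = 3.0123 × 30 = 90.369 mm
D − Pe = 90.369 − 52.3 = 38.069 mm
Gross irrigation = 38.069 / 0.57 = 66.788 mm
Volume = 66.788 mm × 261.4 ha × 10 = 174583.8 m³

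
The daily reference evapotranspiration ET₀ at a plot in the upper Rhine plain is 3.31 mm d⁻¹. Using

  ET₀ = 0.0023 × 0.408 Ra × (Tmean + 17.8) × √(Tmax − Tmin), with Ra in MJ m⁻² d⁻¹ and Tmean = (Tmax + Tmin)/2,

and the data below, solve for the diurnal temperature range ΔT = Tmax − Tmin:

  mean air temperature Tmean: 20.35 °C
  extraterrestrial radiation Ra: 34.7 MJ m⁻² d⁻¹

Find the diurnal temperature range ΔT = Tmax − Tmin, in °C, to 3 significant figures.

7.10 °C

√ΔT = ET₀ / [0.0023 × 0.408 × Ra × (Tmean+17.8)] = 3.31 / (0.0023 × 14.1576 × 38.15) = 2.6645
ΔT = 2.6645² = 7.100 °C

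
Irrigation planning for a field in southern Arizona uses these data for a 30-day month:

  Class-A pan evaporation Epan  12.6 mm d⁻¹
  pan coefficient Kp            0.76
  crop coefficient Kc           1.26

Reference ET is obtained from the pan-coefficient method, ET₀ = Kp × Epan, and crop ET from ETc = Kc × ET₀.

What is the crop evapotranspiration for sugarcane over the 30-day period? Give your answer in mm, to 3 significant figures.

362 mm

ET₀ = 0.76 × 12.6 = 9.5760 mm/d
ETc = Kc × ET₀ = 1.26 × 9.5760 = 12.0658 mm/d
Over 30 days: 12.0658 × 30 = 361.974 mm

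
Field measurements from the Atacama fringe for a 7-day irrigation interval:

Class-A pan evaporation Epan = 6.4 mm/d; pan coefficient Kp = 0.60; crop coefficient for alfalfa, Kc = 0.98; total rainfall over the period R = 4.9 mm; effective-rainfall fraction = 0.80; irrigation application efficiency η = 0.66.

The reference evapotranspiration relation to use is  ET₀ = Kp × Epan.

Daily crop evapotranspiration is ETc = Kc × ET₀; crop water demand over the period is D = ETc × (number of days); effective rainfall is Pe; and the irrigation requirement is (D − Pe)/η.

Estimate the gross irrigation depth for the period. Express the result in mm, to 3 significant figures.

34.0 mm

ET₀ = 0.60 × 6.4 = 3.8400 mm/d
ETc = Kc × ET₀ = 0.98 × 3.8400 = 3.7632 mm/d
Crop demand D = ETc × 7 d = 3.7632 × 7 = 26.342 mm
Pe = 0.80 × 4.9 = 3.920 mm
D − Pe = 26.342 − 3.920 = 22.422 mm
Gross irrigation = 22.422 / 0.66 = 33.973 mm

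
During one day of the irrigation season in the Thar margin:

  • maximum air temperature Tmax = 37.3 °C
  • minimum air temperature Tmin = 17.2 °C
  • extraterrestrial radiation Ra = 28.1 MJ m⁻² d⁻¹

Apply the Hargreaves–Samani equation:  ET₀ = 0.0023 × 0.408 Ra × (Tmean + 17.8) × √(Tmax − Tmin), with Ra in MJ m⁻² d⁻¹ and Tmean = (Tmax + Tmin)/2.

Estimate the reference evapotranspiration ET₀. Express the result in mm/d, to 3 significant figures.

Tmean = (37.3 + 17.2)/2 = 27.25 °C
0.408 Ra = 0.408 × 28.1 = 11.4648 mm/d equivalent
ET₀ = 0.0023 × 11.4648 × (27.25 + 17.8) × √20.1 = 0.0023 × 11.4648 × 45.05 × 4.4833 = 5.3258 mm/d

5.33 mm/d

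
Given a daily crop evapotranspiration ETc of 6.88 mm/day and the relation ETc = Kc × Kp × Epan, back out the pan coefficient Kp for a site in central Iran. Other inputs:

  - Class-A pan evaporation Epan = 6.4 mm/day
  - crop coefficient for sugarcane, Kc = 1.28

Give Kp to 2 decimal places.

ETc = Kc × Kp × Epan  ⇒  Kp = ETc / (Kc × Epan)
Kp = 6.88 / (1.28 × 6.4) = 6.88 / 8.192 = 0.8398

0.84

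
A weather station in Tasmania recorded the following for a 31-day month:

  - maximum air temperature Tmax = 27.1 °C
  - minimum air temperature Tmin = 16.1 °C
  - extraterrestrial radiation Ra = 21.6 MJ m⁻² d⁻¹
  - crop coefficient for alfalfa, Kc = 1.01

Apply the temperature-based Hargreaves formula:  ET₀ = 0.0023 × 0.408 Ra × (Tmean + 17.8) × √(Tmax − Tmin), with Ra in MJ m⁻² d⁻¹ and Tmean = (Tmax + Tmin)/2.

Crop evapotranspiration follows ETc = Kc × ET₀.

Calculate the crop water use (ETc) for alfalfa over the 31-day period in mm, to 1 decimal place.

Tmean = (27.1 + 16.1)/2 = 21.60 °C
0.408 Ra = 0.408 × 21.6 = 8.8128 mm/d equivalent
ET₀ = 0.0023 × 8.8128 × (21.60 + 17.8) × √11.0 = 0.0023 × 8.8128 × 39.40 × 3.3166 = 2.6487 mm/d
ETc = Kc × ET₀ = 1.01 × 2.6487 = 2.6752 mm/d
Over 31 days: 2.6752 × 31 = 82.931 mm

82.9 mm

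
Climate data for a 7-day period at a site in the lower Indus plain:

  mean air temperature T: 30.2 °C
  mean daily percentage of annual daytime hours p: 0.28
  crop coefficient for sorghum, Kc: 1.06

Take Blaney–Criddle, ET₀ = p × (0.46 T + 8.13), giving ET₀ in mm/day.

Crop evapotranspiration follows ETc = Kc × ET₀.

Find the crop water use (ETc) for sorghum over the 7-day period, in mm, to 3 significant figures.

ET₀ = 0.28 × (0.46 × 30.2 + 8.13) = 0.28 × 22.022 = 6.1662 mm/d
ETc = Kc × ET₀ = 1.06 × 6.1662 = 6.5362 mm/d
Over 7 days: 6.5362 × 7 = 45.753 mm

45.8 mm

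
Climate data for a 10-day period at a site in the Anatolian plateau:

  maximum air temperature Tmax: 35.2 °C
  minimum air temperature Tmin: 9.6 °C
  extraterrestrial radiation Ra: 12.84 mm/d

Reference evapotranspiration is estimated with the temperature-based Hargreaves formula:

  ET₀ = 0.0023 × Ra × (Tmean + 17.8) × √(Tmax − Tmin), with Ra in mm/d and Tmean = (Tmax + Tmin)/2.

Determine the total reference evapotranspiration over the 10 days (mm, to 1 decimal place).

60.1 mm

Tmean = (35.2 + 9.6)/2 = 22.40 °C
ET₀ = 0.0023 × 12.84 × (22.40 + 17.8) × √25.6 = 0.0023 × 12.84 × 40.20 × 5.0596 = 6.0067 mm/d
Over 10 days: 6.0067 × 10 = 60.067 mm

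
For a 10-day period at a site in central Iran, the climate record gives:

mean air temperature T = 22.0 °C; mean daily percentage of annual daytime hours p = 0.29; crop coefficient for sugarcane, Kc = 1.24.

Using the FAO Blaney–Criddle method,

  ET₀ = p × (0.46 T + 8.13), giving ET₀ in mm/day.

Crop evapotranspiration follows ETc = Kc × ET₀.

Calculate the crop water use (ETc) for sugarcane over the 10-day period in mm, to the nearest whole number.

ET₀ = 0.29 × (0.46 × 22.0 + 8.13) = 0.29 × 18.250 = 5.2925 mm/d
ETc = Kc × ET₀ = 1.24 × 5.2925 = 6.5627 mm/d
Over 10 days: 6.5627 × 10 = 65.627 mm

66 mm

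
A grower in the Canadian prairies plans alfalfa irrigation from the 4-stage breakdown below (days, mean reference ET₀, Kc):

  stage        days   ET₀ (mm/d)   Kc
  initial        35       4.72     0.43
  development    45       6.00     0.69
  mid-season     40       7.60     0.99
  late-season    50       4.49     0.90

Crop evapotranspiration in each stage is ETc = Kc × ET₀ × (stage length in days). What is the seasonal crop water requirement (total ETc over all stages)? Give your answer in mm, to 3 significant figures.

760 mm

initial: 0.43 × 4.72 × 35 = 71.04 mm
development: 0.69 × 6.00 × 45 = 186.30 mm
mid-season: 0.99 × 7.60 × 40 = 300.96 mm
late-season: 0.90 × 4.49 × 50 = 202.05 mm
Seasonal total = 760.35 mm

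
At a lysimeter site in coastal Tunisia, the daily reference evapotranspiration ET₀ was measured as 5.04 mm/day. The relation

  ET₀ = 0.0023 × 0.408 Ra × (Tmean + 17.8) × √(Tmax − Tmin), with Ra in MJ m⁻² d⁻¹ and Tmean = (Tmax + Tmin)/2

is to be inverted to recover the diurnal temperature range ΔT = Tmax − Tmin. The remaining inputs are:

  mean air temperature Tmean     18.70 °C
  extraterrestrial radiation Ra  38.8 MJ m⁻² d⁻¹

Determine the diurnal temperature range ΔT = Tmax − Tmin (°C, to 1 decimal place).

√ΔT = ET₀ / [0.0023 × 0.408 × Ra × (Tmean+17.8)] = 5.04 / (0.0023 × 15.8304 × 36.50) = 3.7924
ΔT = 3.7924² = 14.382 °C

14.4 °C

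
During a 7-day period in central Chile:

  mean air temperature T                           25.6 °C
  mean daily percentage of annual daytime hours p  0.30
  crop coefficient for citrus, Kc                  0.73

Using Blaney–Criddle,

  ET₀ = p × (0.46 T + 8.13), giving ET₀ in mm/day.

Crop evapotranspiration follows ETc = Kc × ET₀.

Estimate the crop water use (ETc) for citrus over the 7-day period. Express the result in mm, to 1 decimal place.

30.5 mm

ET₀ = 0.30 × (0.46 × 25.6 + 8.13) = 0.30 × 19.906 = 5.9718 mm/d
ETc = Kc × ET₀ = 0.73 × 5.9718 = 4.3594 mm/d
Over 7 days: 4.3594 × 7 = 30.516 mm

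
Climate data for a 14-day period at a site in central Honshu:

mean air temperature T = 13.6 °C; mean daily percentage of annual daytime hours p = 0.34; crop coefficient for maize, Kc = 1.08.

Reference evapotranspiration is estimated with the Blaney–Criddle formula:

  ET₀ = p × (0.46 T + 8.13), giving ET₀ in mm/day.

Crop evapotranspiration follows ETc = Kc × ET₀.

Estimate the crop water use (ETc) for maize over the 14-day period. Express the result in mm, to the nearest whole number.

ET₀ = 0.34 × (0.46 × 13.6 + 8.13) = 0.34 × 14.386 = 4.8912 mm/d
ETc = Kc × ET₀ = 1.08 × 4.8912 = 5.2825 mm/d
Over 14 days: 5.2825 × 14 = 73.955 mm

74 mm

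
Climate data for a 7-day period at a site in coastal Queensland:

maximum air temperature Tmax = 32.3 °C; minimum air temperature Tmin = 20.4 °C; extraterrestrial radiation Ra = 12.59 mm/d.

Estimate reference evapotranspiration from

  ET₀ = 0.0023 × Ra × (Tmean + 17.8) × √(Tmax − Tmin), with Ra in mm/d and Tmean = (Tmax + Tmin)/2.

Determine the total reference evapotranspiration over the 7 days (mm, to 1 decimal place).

30.9 mm

Tmean = (32.3 + 20.4)/2 = 26.35 °C
ET₀ = 0.0023 × 12.59 × (26.35 + 17.8) × √11.9 = 0.0023 × 12.59 × 44.15 × 3.4496 = 4.4101 mm/d
Over 7 days: 4.4101 × 7 = 30.871 mm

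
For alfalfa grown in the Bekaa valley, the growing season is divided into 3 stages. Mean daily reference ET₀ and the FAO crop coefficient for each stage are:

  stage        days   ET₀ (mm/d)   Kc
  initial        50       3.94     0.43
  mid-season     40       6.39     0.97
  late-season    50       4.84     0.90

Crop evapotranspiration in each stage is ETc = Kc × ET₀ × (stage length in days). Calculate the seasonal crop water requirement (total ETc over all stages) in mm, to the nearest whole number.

initial: 0.43 × 3.94 × 50 = 84.71 mm
mid-season: 0.97 × 6.39 × 40 = 247.93 mm
late-season: 0.90 × 4.84 × 50 = 217.80 mm
Seasonal total = 550.44 mm

550 mm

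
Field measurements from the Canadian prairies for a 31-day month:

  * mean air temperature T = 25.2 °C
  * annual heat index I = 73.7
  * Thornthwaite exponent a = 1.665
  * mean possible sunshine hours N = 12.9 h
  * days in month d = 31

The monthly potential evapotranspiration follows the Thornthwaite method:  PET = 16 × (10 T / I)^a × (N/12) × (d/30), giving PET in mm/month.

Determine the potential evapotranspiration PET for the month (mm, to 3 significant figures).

10T/I = 10 × 25.2 / 73.7 = 3.4193
(10T/I)^a = 3.4193^1.665 = 7.7447
Uncorrected PET = 16 × 7.7447 = 123.915 mm
Correction = (N/12)(d/30) = (12.9/12)(31/30) = 1.1108
PET = 123.915 × 1.1108 = 137.645 mm/month

138 mm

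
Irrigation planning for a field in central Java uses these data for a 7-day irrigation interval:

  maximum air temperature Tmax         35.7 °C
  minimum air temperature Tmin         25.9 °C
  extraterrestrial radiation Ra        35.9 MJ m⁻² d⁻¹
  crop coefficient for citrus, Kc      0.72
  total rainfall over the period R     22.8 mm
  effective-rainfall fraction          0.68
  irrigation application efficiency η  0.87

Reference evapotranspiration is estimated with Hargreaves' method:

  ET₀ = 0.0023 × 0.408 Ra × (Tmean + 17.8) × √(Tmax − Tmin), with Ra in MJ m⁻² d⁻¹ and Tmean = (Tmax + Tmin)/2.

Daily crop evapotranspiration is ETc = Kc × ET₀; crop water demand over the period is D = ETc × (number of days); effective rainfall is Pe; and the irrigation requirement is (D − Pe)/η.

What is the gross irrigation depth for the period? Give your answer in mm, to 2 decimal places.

Tmean = (35.7 + 25.9)/2 = 30.80 °C
0.408 Ra = 0.408 × 35.9 = 14.6472 mm/d equivalent
ET₀ = 0.0023 × 14.6472 × (30.80 + 17.8) × √9.8 = 0.0023 × 14.6472 × 48.60 × 3.1305 = 5.1255 mm/d
ETc = Kc × ET₀ = 0.72 × 5.1255 = 3.6904 mm/d
Crop demand D = ETc × 7 d = 3.6904 × 7 = 25.833 mm
Pe = 0.68 × 22.8 = 15.504 mm
D − Pe = 25.833 − 15.504 = 10.329 mm
Gross irrigation = 10.329 / 0.87 = 11.872 mm

11.87 mm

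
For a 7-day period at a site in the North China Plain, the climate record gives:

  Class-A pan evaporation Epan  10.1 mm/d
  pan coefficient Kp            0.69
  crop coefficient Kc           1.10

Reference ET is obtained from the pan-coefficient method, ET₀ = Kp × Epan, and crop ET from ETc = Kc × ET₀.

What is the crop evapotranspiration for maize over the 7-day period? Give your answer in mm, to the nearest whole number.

ET₀ = 0.69 × 10.1 = 6.9690 mm/d
ETc = Kc × ET₀ = 1.10 × 6.9690 = 7.6659 mm/d
Over 7 days: 7.6659 × 7 = 53.661 mm

54 mm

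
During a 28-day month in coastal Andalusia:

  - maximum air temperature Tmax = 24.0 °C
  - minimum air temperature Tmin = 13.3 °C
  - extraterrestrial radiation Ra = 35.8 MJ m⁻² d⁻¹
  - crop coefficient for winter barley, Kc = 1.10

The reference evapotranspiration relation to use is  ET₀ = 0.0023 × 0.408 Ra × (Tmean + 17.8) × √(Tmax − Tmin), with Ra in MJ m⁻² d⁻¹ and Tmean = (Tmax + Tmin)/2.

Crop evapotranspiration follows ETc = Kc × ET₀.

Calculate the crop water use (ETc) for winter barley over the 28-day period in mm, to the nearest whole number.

123 mm

Tmean = (24.0 + 13.3)/2 = 18.65 °C
0.408 Ra = 0.408 × 35.8 = 14.6064 mm/d equivalent
ET₀ = 0.0023 × 14.6064 × (18.65 + 17.8) × √10.7 = 0.0023 × 14.6064 × 36.45 × 3.2711 = 4.0056 mm/d
ETc = Kc × ET₀ = 1.10 × 4.0056 = 4.4062 mm/d
Over 28 days: 4.4062 × 28 = 123.374 mm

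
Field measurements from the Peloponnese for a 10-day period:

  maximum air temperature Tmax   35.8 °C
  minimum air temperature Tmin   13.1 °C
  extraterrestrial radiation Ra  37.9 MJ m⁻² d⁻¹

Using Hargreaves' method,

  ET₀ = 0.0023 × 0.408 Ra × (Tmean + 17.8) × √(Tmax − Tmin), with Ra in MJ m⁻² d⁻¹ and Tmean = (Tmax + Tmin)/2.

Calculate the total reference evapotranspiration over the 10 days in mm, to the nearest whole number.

Tmean = (35.8 + 13.1)/2 = 24.45 °C
0.408 Ra = 0.408 × 37.9 = 15.4632 mm/d equivalent
ET₀ = 0.0023 × 15.4632 × (24.45 + 17.8) × √22.7 = 0.0023 × 15.4632 × 42.25 × 4.7645 = 7.1593 mm/d
Over 10 days: 7.1593 × 10 = 71.593 mm

72 mm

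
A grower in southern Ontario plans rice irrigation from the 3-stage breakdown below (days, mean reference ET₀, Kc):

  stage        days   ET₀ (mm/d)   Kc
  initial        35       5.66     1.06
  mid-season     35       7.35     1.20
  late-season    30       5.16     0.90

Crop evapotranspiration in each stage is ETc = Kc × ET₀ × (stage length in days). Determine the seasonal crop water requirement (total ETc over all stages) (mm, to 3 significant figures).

658 mm

initial: 1.06 × 5.66 × 35 = 209.99 mm
mid-season: 1.20 × 7.35 × 35 = 308.70 mm
late-season: 0.90 × 5.16 × 30 = 139.32 mm
Seasonal total = 658.01 mm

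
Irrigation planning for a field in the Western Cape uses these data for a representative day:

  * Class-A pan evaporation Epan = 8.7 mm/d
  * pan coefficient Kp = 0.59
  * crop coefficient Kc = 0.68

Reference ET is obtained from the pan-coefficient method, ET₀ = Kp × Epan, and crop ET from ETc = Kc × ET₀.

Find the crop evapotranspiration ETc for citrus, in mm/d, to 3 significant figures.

ET₀ = 0.59 × 8.7 = 5.1330 mm/d
ETc = Kc × ET₀ = 0.68 × 5.1330 = 3.4904 mm/d

3.49 mm/d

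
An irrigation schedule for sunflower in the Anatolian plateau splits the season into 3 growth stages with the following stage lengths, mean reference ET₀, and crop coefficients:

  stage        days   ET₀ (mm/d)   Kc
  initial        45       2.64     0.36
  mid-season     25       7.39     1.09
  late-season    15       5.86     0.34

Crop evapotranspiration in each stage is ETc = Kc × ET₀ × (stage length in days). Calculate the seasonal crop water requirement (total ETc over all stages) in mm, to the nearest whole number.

initial: 0.36 × 2.64 × 45 = 42.77 mm
mid-season: 1.09 × 7.39 × 25 = 201.38 mm
late-season: 0.34 × 5.86 × 15 = 29.89 mm
Seasonal total = 274.04 mm

274 mm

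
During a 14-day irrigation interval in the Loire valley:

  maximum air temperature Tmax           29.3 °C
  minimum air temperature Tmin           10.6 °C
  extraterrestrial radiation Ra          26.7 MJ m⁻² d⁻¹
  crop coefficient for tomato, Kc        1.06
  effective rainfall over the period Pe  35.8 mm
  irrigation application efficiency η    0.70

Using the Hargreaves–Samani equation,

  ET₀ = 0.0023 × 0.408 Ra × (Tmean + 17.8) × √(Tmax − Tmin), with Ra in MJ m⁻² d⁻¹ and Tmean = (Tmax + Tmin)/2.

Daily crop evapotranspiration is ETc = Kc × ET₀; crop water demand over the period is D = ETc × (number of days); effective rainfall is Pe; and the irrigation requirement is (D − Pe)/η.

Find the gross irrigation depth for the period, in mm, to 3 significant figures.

35.6 mm

Tmean = (29.3 + 10.6)/2 = 19.95 °C
0.408 Ra = 0.408 × 26.7 = 10.8936 mm/d equivalent
ET₀ = 0.0023 × 10.8936 × (19.95 + 17.8) × √18.7 = 0.0023 × 10.8936 × 37.75 × 4.3243 = 4.0901 mm/d
ETc = Kc × ET₀ = 1.06 × 4.0901 = 4.3355 mm/d
Crop demand D = ETc × 14 d = 4.3355 × 14 = 60.697 mm
D − Pe = 60.697 − 35.8 = 24.897 mm
Gross irrigation = 24.897 / 0.70 = 35.567 mm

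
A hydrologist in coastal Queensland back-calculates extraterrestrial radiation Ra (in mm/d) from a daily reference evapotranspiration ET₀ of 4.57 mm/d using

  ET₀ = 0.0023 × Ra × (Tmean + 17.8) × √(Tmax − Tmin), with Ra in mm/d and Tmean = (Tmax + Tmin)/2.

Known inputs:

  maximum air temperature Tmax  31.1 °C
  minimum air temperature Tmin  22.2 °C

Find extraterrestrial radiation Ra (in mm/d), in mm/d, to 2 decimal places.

14.98 mm/d

Tmean = 26.65 °C; √ΔT = 2.9833
Ra = ET₀ / [0.0023 × (Tmean+17.8) × √ΔT] = 4.57 / (0.0023 × 44.45 × 2.9833) = 14.984 mm/d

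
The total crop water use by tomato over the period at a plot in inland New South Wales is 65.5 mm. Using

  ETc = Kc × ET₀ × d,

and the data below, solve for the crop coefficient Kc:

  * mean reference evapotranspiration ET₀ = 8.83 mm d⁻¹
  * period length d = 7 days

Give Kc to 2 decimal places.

1.06

ETc = Kc × ET₀ × d  ⇒  Kc = ETc / (ET₀ × d)
Kc = 65.5 / (8.83 × 7) = 65.5 / 61.81 = 1.0597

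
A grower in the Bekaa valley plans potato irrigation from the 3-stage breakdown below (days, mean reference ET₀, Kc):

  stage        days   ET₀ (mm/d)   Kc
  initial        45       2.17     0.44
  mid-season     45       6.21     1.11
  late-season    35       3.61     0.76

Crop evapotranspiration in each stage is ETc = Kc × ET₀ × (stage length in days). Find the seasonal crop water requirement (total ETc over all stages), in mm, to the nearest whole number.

initial: 0.44 × 2.17 × 45 = 42.97 mm
mid-season: 1.11 × 6.21 × 45 = 310.19 mm
late-season: 0.76 × 3.61 × 35 = 96.03 mm
Seasonal total = 449.19 mm

449 mm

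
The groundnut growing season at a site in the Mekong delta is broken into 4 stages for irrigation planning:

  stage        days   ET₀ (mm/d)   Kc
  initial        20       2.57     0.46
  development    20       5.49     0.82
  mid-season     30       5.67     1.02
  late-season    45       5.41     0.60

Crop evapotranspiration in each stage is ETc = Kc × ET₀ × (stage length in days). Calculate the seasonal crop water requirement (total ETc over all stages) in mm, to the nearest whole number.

433 mm

initial: 0.46 × 2.57 × 20 = 23.64 mm
development: 0.82 × 5.49 × 20 = 90.04 mm
mid-season: 1.02 × 5.67 × 30 = 173.50 mm
late-season: 0.60 × 5.41 × 45 = 146.07 mm
Seasonal total = 433.25 mm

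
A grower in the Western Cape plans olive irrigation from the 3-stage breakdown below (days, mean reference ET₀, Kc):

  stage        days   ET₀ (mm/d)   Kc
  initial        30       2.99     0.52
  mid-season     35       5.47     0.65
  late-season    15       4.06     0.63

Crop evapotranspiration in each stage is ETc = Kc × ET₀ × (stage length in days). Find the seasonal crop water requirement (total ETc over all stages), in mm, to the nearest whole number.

initial: 0.52 × 2.99 × 30 = 46.64 mm
mid-season: 0.65 × 5.47 × 35 = 124.44 mm
late-season: 0.63 × 4.06 × 15 = 38.37 mm
Seasonal total = 209.45 mm

209 mm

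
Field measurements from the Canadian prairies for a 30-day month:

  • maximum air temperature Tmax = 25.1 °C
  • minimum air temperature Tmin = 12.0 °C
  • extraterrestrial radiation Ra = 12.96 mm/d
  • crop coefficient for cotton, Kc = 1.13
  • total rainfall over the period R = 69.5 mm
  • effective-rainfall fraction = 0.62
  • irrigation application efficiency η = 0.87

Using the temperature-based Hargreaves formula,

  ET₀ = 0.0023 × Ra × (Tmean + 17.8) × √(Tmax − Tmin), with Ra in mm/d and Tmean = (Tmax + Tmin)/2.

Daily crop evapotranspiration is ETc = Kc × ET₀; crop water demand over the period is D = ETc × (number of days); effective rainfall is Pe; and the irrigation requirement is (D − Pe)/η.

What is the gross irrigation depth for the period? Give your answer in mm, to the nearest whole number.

Tmean = (25.1 + 12.0)/2 = 18.55 °C
ET₀ = 0.0023 × 12.96 × (18.55 + 17.8) × √13.1 = 0.0023 × 12.96 × 36.35 × 3.6194 = 3.9217 mm/d
ETc = Kc × ET₀ = 1.13 × 3.9217 = 4.4315 mm/d
Crop demand D = ETc × 30 d = 4.4315 × 30 = 132.945 mm
Pe = 0.62 × 69.5 = 43.090 mm
D − Pe = 132.945 − 43.090 = 89.855 mm
Gross irrigation = 89.855 / 0.87 = 103.282 mm

103 mm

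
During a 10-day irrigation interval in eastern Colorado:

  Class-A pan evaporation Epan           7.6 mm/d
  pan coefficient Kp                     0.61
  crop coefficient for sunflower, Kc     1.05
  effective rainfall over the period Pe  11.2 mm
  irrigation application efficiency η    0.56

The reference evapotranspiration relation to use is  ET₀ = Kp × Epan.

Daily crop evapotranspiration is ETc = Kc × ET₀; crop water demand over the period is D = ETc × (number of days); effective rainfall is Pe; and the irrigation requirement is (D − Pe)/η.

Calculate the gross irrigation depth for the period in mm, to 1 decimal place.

66.9 mm

ET₀ = 0.61 × 7.6 = 4.6360 mm/d
ETc = Kc × ET₀ = 1.05 × 4.6360 = 4.8678 mm/d
Crop demand D = ETc × 10 d = 4.8678 × 10 = 48.678 mm
D − Pe = 48.678 − 11.2 = 37.478 mm
Gross irrigation = 37.478 / 0.56 = 66.925 mm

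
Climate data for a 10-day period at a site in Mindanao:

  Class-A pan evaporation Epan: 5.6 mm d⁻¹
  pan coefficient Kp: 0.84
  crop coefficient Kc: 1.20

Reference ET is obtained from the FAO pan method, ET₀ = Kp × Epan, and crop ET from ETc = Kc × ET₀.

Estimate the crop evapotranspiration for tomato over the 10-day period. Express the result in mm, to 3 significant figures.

56.4 mm

ET₀ = 0.84 × 5.6 = 4.7040 mm/d
ETc = Kc × ET₀ = 1.20 × 4.7040 = 5.6448 mm/d
Over 10 days: 5.6448 × 10 = 56.448 mm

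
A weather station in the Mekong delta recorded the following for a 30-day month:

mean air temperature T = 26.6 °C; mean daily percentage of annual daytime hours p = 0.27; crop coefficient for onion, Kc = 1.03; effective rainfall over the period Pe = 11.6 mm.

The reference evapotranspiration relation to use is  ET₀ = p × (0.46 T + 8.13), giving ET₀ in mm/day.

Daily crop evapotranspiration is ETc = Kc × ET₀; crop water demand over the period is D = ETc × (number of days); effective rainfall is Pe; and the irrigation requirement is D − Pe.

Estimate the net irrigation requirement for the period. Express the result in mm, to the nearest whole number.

158 mm

ET₀ = 0.27 × (0.46 × 26.6 + 8.13) = 0.27 × 20.366 = 5.4988 mm/d
ETc = Kc × ET₀ = 1.03 × 5.4988 = 5.6638 mm/d
Crop demand D = ETc × 30 d = 5.6638 × 30 = 169.914 mm
D − Pe = 169.914 − 11.6 = 158.314 mm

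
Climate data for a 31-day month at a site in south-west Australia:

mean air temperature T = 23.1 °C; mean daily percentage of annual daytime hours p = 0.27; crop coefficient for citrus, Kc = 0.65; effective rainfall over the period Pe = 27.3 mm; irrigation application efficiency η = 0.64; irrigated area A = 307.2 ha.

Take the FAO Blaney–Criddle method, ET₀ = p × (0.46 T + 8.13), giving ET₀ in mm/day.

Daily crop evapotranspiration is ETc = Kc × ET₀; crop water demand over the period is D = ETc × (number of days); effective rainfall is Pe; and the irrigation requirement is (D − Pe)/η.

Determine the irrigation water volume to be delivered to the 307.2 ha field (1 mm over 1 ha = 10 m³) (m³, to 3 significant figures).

359000 m³

ET₀ = 0.27 × (0.46 × 23.1 + 8.13) = 0.27 × 18.756 = 5.0641 mm/d
ETc = Kc × ET₀ = 0.65 × 5.0641 = 3.2917 mm/d
Crop demand D = ETc × 31 d = 3.2917 × 31 = 102.043 mm
D − Pe = 102.043 − 27.3 = 74.743 mm
Gross irrigation = 74.743 / 0.64 = 116.786 mm
Volume = 116.786 mm × 307.2 ha × 10 = 358766.6 m³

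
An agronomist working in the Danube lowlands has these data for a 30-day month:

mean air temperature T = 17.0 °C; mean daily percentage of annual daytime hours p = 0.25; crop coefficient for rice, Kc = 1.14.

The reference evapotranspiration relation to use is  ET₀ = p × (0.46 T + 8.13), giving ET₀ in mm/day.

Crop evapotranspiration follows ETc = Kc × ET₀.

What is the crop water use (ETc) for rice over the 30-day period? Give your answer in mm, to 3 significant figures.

136 mm

ET₀ = 0.25 × (0.46 × 17.0 + 8.13) = 0.25 × 15.950 = 3.9875 mm/d
ETc = Kc × ET₀ = 1.14 × 3.9875 = 4.5458 mm/d
Over 30 days: 4.5458 × 30 = 136.374 mm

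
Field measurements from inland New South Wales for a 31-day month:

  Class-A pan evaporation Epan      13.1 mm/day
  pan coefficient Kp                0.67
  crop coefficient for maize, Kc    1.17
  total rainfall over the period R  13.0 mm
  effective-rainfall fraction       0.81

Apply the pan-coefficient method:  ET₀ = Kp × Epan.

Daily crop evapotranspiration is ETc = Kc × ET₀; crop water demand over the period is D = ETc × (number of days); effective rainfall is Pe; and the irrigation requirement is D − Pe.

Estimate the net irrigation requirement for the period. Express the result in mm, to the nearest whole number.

308 mm

ET₀ = 0.67 × 13.1 = 8.7770 mm/d
ETc = Kc × ET₀ = 1.17 × 8.7770 = 10.2691 mm/d
Crop demand D = ETc × 31 d = 10.2691 × 31 = 318.342 mm
Pe = 0.81 × 13.0 = 10.530 mm
D − Pe = 318.342 − 10.530 = 307.812 mm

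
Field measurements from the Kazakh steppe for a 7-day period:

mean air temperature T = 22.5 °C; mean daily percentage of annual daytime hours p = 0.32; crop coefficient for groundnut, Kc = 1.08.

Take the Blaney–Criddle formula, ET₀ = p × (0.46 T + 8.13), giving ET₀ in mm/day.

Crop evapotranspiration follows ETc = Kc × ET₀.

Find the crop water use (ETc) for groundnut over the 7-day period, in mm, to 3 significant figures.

ET₀ = 0.32 × (0.46 × 22.5 + 8.13) = 0.32 × 18.480 = 5.9136 mm/d
ETc = Kc × ET₀ = 1.08 × 5.9136 = 6.3867 mm/d
Over 7 days: 6.3867 × 7 = 44.707 mm

44.7 mm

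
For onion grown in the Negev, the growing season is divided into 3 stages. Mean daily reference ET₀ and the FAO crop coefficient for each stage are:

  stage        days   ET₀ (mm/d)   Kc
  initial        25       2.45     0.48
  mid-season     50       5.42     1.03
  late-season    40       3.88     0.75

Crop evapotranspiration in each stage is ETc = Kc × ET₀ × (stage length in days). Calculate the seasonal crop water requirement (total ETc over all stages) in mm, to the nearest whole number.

initial: 0.48 × 2.45 × 25 = 29.40 mm
mid-season: 1.03 × 5.42 × 50 = 279.13 mm
late-season: 0.75 × 3.88 × 40 = 116.40 mm
Seasonal total = 424.93 mm

425 mm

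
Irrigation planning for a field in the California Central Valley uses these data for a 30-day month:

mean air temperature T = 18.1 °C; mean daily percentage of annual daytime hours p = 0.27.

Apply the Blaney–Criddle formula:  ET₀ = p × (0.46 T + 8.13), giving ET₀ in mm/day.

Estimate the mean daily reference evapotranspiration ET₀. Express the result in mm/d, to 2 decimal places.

4.44 mm/d

ET₀ = 0.27 × (0.46 × 18.1 + 8.13) = 0.27 × 16.456 = 4.4431 mm/d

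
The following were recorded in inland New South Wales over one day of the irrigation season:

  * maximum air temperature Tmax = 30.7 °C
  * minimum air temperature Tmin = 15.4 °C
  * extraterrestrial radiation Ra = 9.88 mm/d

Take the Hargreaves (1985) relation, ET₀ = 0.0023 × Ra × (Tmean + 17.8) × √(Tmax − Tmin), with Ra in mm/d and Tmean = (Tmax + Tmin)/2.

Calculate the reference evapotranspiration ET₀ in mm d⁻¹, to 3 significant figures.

Tmean = (30.7 + 15.4)/2 = 23.05 °C
ET₀ = 0.0023 × 9.88 × (23.05 + 17.8) × √15.3 = 0.0023 × 9.88 × 40.85 × 3.9115 = 3.6309 mm/d

3.63 mm d⁻¹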